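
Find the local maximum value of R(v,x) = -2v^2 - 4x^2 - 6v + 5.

19/2

∂R/∂v = -4v - 6 = 0 and ∂R/∂x = -8x = 0, so (v, x) = (-3/2, 0).
The Hessian has R_{vv} = -4, R_{xx} = -8, R_{vx} = 0, giving D = 32 > 0 with R_{vv} < 0, so the point is a local maximum.
R(-3/2, 0) = 19/2.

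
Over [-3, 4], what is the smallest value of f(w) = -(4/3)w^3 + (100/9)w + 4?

f'(w) = -4w^2 + 100/9, which vanishes at w = -5/3 and w = 5/3.
Candidates: f(-3) = 20/3,  f(-5/3) = -676/81,  f(5/3) = 1324/81,  f(4) = -332/9.
The minimum over the interval is -332/9, attained at w = 4.

-332/9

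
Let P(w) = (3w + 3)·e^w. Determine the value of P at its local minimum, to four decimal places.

By the product rule, P'(w) = (3w + 6)·e^w. Since e^w > 0, the only critical point is w = -2.
P''(-2) has the same sign as 3 > 0, so this is a local minimum.
P(-2) = (-3)·e^(-2) ≈ -0.4060.

-0.4060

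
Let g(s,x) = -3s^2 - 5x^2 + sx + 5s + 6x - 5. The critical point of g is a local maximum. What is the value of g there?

∂g/∂s = -6s + x + 5 = 0 and ∂g/∂x = s - 10x + 6 = 0, so (s, x) = (56/59, 41/59).
The Hessian has g_{ss} = -6, g_{xx} = -10, g_{sx} = 1, giving D = 59 > 0 with g_{ss} < 0, so the point is a local maximum.
g(56/59, 41/59) = -32/59.

-32/59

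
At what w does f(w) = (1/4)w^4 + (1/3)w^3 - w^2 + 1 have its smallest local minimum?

-2

f'(w) = w^3 + w^2 - 2w. Setting f'(w) = 0 gives w ∈ {-2, 0, 1}.
f''(w) = 3w^2 + 2w - 2. f''(-2) = 6 > 0 ⇒ local minimum; f''(0) = -2 < 0 ⇒ local maximum; f''(1) = 3 > 0 ⇒ local minimum.
So the smallest local minimum value is f(-2) = -5/3.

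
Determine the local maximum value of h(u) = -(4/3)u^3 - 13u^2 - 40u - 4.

Critical points: h'(u) = -4u^2 - 26u - 40 vanishes at u = -4, -5/2.
Since h''(u) = -8u - 26, we get h''(-4) = 6 > 0 ⇒ local minimum; h''(-5/2) = -6 < 0 ⇒ local maximum.
Thus h has its local maximum at u = -5/2, with value 427/12.

427/12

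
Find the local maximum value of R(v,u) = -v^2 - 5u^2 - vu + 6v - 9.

9/19

∂R/∂v = -2v - u + 6 = 0 and ∂R/∂u = -v - 10u = 0, so (v, u) = (60/19, -6/19).
The Hessian has R_{vv} = -2, R_{uu} = -10, R_{vu} = -1, giving D = 19 > 0 with R_{vv} < 0, so the point is a local maximum.
R(60/19, -6/19) = 9/19.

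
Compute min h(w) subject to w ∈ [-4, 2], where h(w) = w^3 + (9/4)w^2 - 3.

-31

The derivative is 3w^2 + (9/2)w, which vanishes at w = -3/2 and w = 0.
Compare values at every candidate in [-4, 2]: h(-4) = -31; h(-3/2) = -21/16; h(0) = -3; h(2) = 14.
Hence the absolute minimum is -31 at w = -4.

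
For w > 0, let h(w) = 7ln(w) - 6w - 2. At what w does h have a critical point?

7/6

h'(w) = 7/w − 6 = 0 gives w = 7/6.
h''(w) = -7/w², which is negative for w > 0, so this is a local maximum.
h(7/6) = 7·ln(7/6) - 7 - 2 ≈ -7.9209.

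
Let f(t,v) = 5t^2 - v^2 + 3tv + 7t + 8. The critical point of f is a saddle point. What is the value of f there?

∂f/∂t = 10t + 3v + 7 = 0 and ∂f/∂v = 3t - 2v = 0, so (t, v) = (-14/29, -21/29).
The Hessian has f_{tt} = 10, f_{vv} = -2, f_{tv} = 3, giving D = -29 < 0, so the point is a saddle point.
f(-14/29, -21/29) = 183/29.

183/29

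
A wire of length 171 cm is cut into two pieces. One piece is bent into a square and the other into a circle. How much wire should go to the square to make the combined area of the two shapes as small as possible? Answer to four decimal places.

Let x be the length used for the square. Square side x/4; circle radius (171−x)/(2π).
A(x) = (x/4)² + π·((171−x)/(2π))² = x²/16 + (171−x)²/(4π) for 0 ≤ x ≤ 171. A'(x) = x/8 − (171−x)/(2π) = 0 gives x = 4·171/(π+4) ≈ 95.7770.
A'' = 1/8 + 1/(2π) > 0, so this gives the minimum combined area; x ≈ 95.7770 cm to the square.

95.7770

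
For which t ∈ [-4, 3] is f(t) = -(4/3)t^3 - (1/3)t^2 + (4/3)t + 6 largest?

-4

Differentiating, f'(t) = -4t^2 - (2/3)t + 4/3; which vanishes at t = -2/3 and t = 1/2.
Compare values at every candidate in [-4, 3]: f(-4) = 242/3,  f(-2/3) = 434/81,  f(1/2) = 77/12,  f(3) = -29.
The maximum over the interval is 242/3, attained at t = -4.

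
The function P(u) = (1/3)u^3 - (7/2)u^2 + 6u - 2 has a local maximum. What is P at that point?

5/6

Critical points: P'(u) = u^2 - 7u + 6 vanishes at u = 1, 6.
Since P''(u) = 2u - 7, we get P''(1) = -5 < 0 ⇒ local maximum; P''(6) = 5 > 0 ⇒ local minimum.
Thus P has its local maximum at u = 1, with value 5/6.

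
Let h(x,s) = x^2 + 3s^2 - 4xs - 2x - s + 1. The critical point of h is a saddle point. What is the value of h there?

25/4

∂h/∂x = 2x - 4s - 2 = 0 and ∂h/∂s = -4x + 6s - 1 = 0, so (x, s) = (-4, -5/2).
The Hessian has h_{xx} = 2, h_{ss} = 6, h_{xs} = -4, giving D = -4 < 0, so the point is a saddle point.
h(-4, -5/2) = 25/4.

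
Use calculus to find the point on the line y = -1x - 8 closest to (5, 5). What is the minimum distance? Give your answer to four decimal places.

12.7279

Minimize D(x)^2 = (x - 5)^2 + (-x - 13)^2.
d/dx[D^2] = 2(x - 5) + 2·(-1)·(-x - 13) = 0 ⇒ x = -4.
Then y = -4 and the distance is √(162) ≈ 12.7279.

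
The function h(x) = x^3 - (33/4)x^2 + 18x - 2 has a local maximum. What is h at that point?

h'(x) = 3x^2 - (33/2)x + 18 = 0 at x = 3/2, 4.
Second-derivative test with h''(x) = 6x - 33/2: h''(3/2) = -15/2 < 0 ⇒ local maximum; h''(4) = 15/2 > 0 ⇒ local minimum.
Thus h has its local maximum at x = 3/2, with value 157/16.

157/16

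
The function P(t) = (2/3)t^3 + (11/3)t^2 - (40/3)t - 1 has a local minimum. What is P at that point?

-865/81

P'(t) = 2t^2 + (22/3)t - 40/3 = 0 at t = -5, 4/3.
Second-derivative test with P''(t) = 4t + 22/3: P''(-5) = -38/3 < 0 ⇒ local maximum; P''(4/3) = 38/3 > 0 ⇒ local minimum.
Thus P has its local minimum at t = 4/3, with value -865/81.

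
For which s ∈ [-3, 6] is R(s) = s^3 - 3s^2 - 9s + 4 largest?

6

Differentiating, R'(s) = 3s^2 - 6s - 9; which vanishes at s = -1 and s = 3.
Candidates: R(-3) = -23, R(-1) = 9, R(3) = -23, R(6) = 58.
The maximum over the interval is 58, attained at s = 6.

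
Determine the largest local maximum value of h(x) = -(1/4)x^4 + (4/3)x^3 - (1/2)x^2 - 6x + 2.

71/12

Critical points: h'(x) = -x^3 + 4x^2 - x - 6 vanishes at x = -1, 2, 3.
Second-derivative test with h''(x) = -3x^2 + 8x - 1: h''(-1) = -12 < 0 ⇒ local maximum; h''(2) = 3 > 0 ⇒ local minimum; h''(3) = -4 < 0 ⇒ local maximum.
So the largest local maximum value is h(-1) = 71/12.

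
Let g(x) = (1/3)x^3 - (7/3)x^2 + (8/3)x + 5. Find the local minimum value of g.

-1/3

g'(x) = x^2 - (14/3)x + 8/3. Setting g'(x) = 0 gives x ∈ {2/3, 4}.
g''(x) = 2x - 14/3. g''(2/3) = -10/3 < 0 ⇒ local maximum; g''(4) = 10/3 > 0 ⇒ local minimum.
So the local minimum value is g(4) = -1/3.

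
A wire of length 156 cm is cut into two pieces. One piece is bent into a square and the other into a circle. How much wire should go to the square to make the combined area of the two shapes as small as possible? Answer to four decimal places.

87.3755

Let x be the length used for the square. Square side x/4; circle radius (156−x)/(2π).
A(x) = (x/4)² + π·((156−x)/(2π))² = x²/16 + (156−x)²/(4π) for 0 ≤ x ≤ 156. A'(x) = x/8 − (156−x)/(2π) = 0 gives x = 4·156/(π+4) ≈ 87.3755.
A'' = 1/8 + 1/(2π) > 0, so this gives the minimum combined area; x ≈ 87.3755 cm to the square.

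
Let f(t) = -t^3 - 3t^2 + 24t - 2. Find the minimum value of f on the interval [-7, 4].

-82

The derivative is -3t^2 - 6t + 24, which vanishes at t = -4 and t = 2.
Compare values at every candidate in [-7, 4]: f(-7) = 26; f(-4) = -82; f(2) = 26; f(4) = -18.
The minimum over the interval is -82, attained at t = -4.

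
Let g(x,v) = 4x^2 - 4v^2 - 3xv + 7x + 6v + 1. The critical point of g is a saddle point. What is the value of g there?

∂g/∂x = 8x - 3v + 7 = 0 and ∂g/∂v = -3x - 8v + 6 = 0, so (x, v) = (-38/73, 69/73).
The Hessian has g_{xx} = 8, g_{vv} = -8, g_{xv} = -3, giving D = -73 < 0, so the point is a saddle point.
g(-38/73, 69/73) = 147/73.

147/73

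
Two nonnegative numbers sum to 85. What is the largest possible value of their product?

7225/4

With x + y = 85, the product is P(x) = x(85 − x).
P'(x) = 85 − 2x = 0 gives x = 85/2; P'' = −2 < 0, so this is the maximum.
P = 85/2·85/2 = 7225/4.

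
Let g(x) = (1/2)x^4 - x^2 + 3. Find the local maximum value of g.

Critical points: g'(x) = 2x^3 - 2x vanishes at x = -1, 0, 1.
Second-derivative test with g''(x) = 6x^2 - 2: g''(-1) = 4 > 0 ⇒ local minimum; g''(0) = -2 < 0 ⇒ local maximum; g''(1) = 4 > 0 ⇒ local minimum.
So the local maximum value is g(0) = 3.

3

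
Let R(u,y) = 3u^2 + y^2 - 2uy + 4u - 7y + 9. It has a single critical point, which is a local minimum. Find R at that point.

∂R/∂u = 6u - 2y + 4 = 0 and ∂R/∂y = -2u + 2y - 7 = 0, so (u, y) = (3/4, 17/4).
The Hessian has R_{uu} = 6, R_{yy} = 2, R_{uy} = -2, giving D = 8 > 0 with R_{uu} > 0, so the point is a local minimum.
R(3/4, 17/4) = -35/8.

-35/8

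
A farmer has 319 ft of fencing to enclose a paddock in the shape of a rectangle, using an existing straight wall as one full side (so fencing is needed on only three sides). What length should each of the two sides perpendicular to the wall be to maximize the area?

319/4

Let the sides perpendicular to the wall have length x and the parallel side y, so 2x + y = 319 and the area is A = xy = x(319 − 2x).
A'(x) = 319 − 4x = 0 gives x = 319/4, and A''(x) = −4 < 0 confirms a maximum.
Then y = 319 − 2·319/4 = 319/2 and A = 101761/8.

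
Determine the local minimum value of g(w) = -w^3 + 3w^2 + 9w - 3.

-8

Critical points: g'(w) = -3w^2 + 6w + 9 vanishes at w = -1, 3.
Second-derivative test with g''(w) = -6w + 6: g''(-1) = 12 > 0 ⇒ local minimum; g''(3) = -12 < 0 ⇒ local maximum.
So the local minimum value is g(-1) = -8.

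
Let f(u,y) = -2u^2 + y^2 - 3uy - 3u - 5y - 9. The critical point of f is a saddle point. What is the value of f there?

-149/17

∂f/∂u = -4u - 3y - 3 = 0 and ∂f/∂y = -3u + 2y - 5 = 0, so (u, y) = (-21/17, 11/17).
The Hessian has f_{uu} = -4, f_{yy} = 2, f_{uy} = -3, giving D = -17 < 0, so the point is a saddle point.
f(-21/17, 11/17) = -149/17.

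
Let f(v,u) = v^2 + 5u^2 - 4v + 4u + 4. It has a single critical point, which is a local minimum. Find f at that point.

∂f/∂v = 2v - 4 = 0 and ∂f/∂u = 10u + 4 = 0, so (v, u) = (2, -2/5).
The Hessian has f_{vv} = 2, f_{uu} = 10, f_{vu} = 0, giving D = 20 > 0 with f_{vv} > 0, so the point is a local minimum.
f(2, -2/5) = -4/5.

-4/5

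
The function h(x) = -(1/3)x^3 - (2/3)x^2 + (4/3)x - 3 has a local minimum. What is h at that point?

h'(x) = -x^2 - (4/3)x + 4/3. Setting h'(x) = 0 gives x ∈ {-2, 2/3}.
Since h''(x) = -2x - 4/3, we get h''(-2) = 8/3 > 0 ⇒ local minimum; h''(2/3) = -8/3 < 0 ⇒ local maximum.
The local minimum is h(-2) = -17/3.

-17/3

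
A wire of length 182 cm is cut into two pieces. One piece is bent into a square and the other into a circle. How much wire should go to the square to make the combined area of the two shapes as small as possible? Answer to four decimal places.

Let x be the length used for the square. Square side x/4; circle radius (182−x)/(2π).
A(x) = (x/4)² + π·((182−x)/(2π))² = x²/16 + (182−x)²/(4π) for 0 ≤ x ≤ 182. A'(x) = x/8 − (182−x)/(2π) = 0 gives x = 4·182/(π+4) ≈ 101.9380.
A'' = 1/8 + 1/(2π) > 0, so this gives the minimum combined area; x ≈ 101.9380 cm to the square.

101.9380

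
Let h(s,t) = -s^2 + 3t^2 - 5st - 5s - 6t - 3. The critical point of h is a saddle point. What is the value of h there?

∂h/∂s = -2s - 5t - 5 = 0 and ∂h/∂t = -5s + 6t - 6 = 0, so (s, t) = (-60/37, -13/37).
The Hessian has h_{ss} = -2, h_{tt} = 6, h_{st} = -5, giving D = -37 < 0, so the point is a saddle point.
h(-60/37, -13/37) = 78/37.

78/37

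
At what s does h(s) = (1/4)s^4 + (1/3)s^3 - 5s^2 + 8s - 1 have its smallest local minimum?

Critical points: h'(s) = s^3 + s^2 - 10s + 8 vanishes at s = -4, 1, 2.
h''(s) = 3s^2 + 2s - 10. h''(-4) = 30 > 0 ⇒ local minimum; h''(1) = -5 < 0 ⇒ local maximum; h''(2) = 6 > 0 ⇒ local minimum.
The smallest local minimum is h(-4) = -211/3.

-4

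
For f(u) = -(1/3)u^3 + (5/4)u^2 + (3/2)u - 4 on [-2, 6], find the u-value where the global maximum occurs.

3

Differentiating, f'(u) = -u^2 + (5/2)u + 3/2; which vanishes at u = -1/2 and u = 3.
Evaluating at the critical points and endpoints: f(-2) = 2/3, f(-1/2) = -211/48, f(3) = 11/4, f(6) = -22.
Hence the absolute maximum is 11/4 at u = 3.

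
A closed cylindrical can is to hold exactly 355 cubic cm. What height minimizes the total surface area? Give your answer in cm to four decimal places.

With radius r and height h, πr²h = 355 so h = 355/(πr²), and S(r) = 2πr² + 2πrh = 2πr² + 2·355/r.
S'(r) = 4πr − 2·355/r² = 0 ⇒ r³ = 355/(2π), so r ≈ 3.8372 and h = 2r ≈ 7.6744.
S''(r) = 4π + 4·355/r³ > 0, so this is the minimum; S ≈ 277.5450.

7.6744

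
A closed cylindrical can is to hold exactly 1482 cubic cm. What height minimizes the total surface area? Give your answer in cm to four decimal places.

With radius r and height h, πr²h = 1482 so h = 1482/(πr²), and S(r) = 2πr² + 2πrh = 2πr² + 2·1482/r.
S'(r) = 4πr − 2·1482/r² = 0 ⇒ r³ = 1482/(2π), so r ≈ 6.1786 and h = 2r ≈ 12.3572.
S''(r) = 4π + 4·1482/r³ > 0, so this is the minimum; S ≈ 719.5815.

12.3572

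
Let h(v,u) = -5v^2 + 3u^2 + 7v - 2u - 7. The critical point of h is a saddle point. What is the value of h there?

∂h/∂v = -10v + 7 = 0 and ∂h/∂u = 6u - 2 = 0, so (v, u) = (7/10, 1/3).
The Hessian has h_{vv} = -10, h_{uu} = 6, h_{vu} = 0, giving D = -60 < 0, so the point is a saddle point.
h(7/10, 1/3) = -293/60.

-293/60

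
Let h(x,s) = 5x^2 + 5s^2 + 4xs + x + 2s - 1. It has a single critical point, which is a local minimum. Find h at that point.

∂h/∂x = 10x + 4s + 1 = 0 and ∂h/∂s = 4x + 10s + 2 = 0, so (x, s) = (-1/42, -4/21).
The Hessian has h_{xx} = 10, h_{ss} = 10, h_{xs} = 4, giving D = 84 > 0 with h_{xx} > 0, so the point is a local minimum.
h(-1/42, -4/21) = -101/84.

-101/84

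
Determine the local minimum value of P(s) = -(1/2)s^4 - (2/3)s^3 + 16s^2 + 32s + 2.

-83/6

Critical points: P'(s) = -2s^3 - 2s^2 + 32s + 32 vanishes at s = -4, -1, 4.
Since P''(s) = -6s^2 - 4s + 32, we get P''(-4) = -48 < 0 ⇒ local maximum; P''(-1) = 30 > 0 ⇒ local minimum; P''(4) = -80 < 0 ⇒ local maximum.
Thus P has its local minimum at s = -1, with value -83/6.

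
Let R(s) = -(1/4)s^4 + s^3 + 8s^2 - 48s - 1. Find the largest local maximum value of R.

191

R'(s) = -s^3 + 3s^2 + 16s - 48 = 0 at s = -4, 3, 4.
Since R''(s) = -3s^2 + 6s + 16, we get R''(-4) = -56 < 0 ⇒ local maximum; R''(3) = 7 > 0 ⇒ local minimum; R''(4) = -8 < 0 ⇒ local maximum.
The largest local maximum is R(-4) = 191.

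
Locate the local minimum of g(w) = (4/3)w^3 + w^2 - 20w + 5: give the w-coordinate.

2

g'(w) = 4w^2 + 2w - 20. Setting g'(w) = 0 gives w ∈ {-5/2, 2}.
g''(w) = 8w + 2. g''(-5/2) = -18 < 0 ⇒ local maximum; g''(2) = 18 > 0 ⇒ local minimum.
The local minimum is g(2) = -61/3.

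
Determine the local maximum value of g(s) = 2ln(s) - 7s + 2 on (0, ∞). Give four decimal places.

g'(s) = 2/s − 7 = 0 gives s = 2/7.
g''(s) = -2/s², which is negative for s > 0, so this is a local maximum.
g(2/7) = 2·ln(2/7) - 2 + 2 ≈ -2.5055.

-2.5055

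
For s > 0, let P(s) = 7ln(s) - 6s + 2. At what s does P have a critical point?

7/6

P'(s) = 7/s − 6 = 0 gives s = 7/6.
P''(s) = -7/s², which is negative for s > 0, so this is a local maximum.
P(7/6) = 7·ln(7/6) - 7 + 2 ≈ -3.9209.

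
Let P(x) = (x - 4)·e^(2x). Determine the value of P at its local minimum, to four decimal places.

By the product rule, P'(x) = (2x - 7)·e^(2x). Since e^(2x) > 0, the only critical point is x = 7/2.
P''(7/2) has the same sign as 2 > 0, so this is a local minimum.
P(7/2) = (-1/2)·e^(7) ≈ -548.3166.

-548.3166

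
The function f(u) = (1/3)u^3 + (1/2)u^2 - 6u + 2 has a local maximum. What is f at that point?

31/2

f'(u) = u^2 + u - 6 = 0 at u = -3, 2.
Second-derivative test with f''(u) = 2u + 1: f''(-3) = -5 < 0 ⇒ local maximum; f''(2) = 5 > 0 ⇒ local minimum.
So the local maximum value is f(-3) = 31/2.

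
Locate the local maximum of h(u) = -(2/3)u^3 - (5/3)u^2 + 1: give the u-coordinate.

0

Critical points: h'(u) = -2u^2 - (10/3)u vanishes at u = -5/3, 0.
Since h''(u) = -4u - 10/3, we get h''(-5/3) = 10/3 > 0 ⇒ local minimum; h''(0) = -10/3 < 0 ⇒ local maximum.
The local maximum is h(0) = 1.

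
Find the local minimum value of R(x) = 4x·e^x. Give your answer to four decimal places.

Differentiating with the product rule gives R'(x) = (4x + 4)·e^x. Since e^x > 0, the only critical point is x = -1.
R''(-1) has the same sign as 4 > 0, so this is a local minimum.
R(-1) = (-4)·e^(-1) ≈ -1.4715.

-1.4715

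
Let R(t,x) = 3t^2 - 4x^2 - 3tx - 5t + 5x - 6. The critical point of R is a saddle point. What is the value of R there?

∂R/∂t = 6t - 3x - 5 = 0 and ∂R/∂x = -3t - 8x + 5 = 0, so (t, x) = (55/57, 5/19).
The Hessian has R_{tt} = 6, R_{xx} = -8, R_{tx} = -3, giving D = -57 < 0, so the point is a saddle point.
R(55/57, 5/19) = -442/57.

-442/57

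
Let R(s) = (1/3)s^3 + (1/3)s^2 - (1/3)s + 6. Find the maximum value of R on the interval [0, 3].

17

The derivative is s^2 + (2/3)s - 1/3, whose only zero in [0, 3] is s = 1/3.
Candidates: R(0) = 6; R(1/3) = 481/81; R(3) = 17.
The maximum over the interval is 17, attained at s = 3.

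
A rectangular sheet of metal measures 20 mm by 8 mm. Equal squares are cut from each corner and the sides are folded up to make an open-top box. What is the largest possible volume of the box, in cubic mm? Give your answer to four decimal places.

With cut size x, the volume is V(x) = x(20 − 2x)(8 − 2x) for 0 < x < 4.
V'(x) = 12x^2 − 112x + 160. Setting V'(x) = 0 gives x ≈ 1.7607 (the root in (0, 4)).
V''(x) = 24x − 112 is negative there, so this is the maximum; V ≈ 129.9415.

129.9415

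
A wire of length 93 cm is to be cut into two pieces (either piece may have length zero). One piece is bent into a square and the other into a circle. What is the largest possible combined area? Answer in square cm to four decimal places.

688.2656

Let x be the length used for the square. Square side x/4; circle radius (93−x)/(2π).
A(x) = (x/4)² + π·((93−x)/(2π))² = x²/16 + (93−x)²/(4π) for 0 ≤ x ≤ 93. A'(x) = x/8 − (93−x)/(2π) = 0 gives x = 4·93/(π+4) ≈ 52.0892.
A'' > 0, so the interior critical point is a minimum; the maximum is at an endpoint. A(0) = 688.2656 and A(93) = 540.5625, so the largest area is 688.2656.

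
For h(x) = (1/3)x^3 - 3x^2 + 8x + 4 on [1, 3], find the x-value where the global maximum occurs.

Differentiating, h'(x) = x^2 - 6x + 8; whose only zero in [1, 3] is x = 2.
Evaluating at the critical points and endpoints: h(1) = 28/3, h(2) = 32/3, h(3) = 10.
So the maximum is h(2) = 32/3.

2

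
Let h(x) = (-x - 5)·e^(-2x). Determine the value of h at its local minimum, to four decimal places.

Differentiating with the product rule gives h'(x) = (2x + 9)·e^(-2x). Since e^(-2x) > 0, the only critical point is x = -9/2.
h''(-9/2) has the same sign as 2 > 0, so this is a local minimum.
h(-9/2) = (-1/2)·e^(9) ≈ -4051.5420.

-4051.5420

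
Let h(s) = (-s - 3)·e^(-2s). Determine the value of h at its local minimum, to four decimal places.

-74.2066

Differentiating with the product rule gives h'(s) = (2s + 5)·e^(-2s). Since e^(-2s) > 0, the only critical point is s = -5/2.
h''(-5/2) has the same sign as 2 > 0, so this is a local minimum.
h(-5/2) = (-1/2)·e^(5) ≈ -74.2066.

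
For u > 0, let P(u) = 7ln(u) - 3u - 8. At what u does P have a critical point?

7/3

P'(u) = 7/u − 3 = 0 gives u = 7/3.
P''(u) = -7/u², which is negative for u > 0, so this is a local maximum.
P(7/3) = 7·ln(7/3) - 7 - 8 ≈ -9.0689.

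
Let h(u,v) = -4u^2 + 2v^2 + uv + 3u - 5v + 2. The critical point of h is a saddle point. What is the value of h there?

∂h/∂u = -8u + v + 3 = 0 and ∂h/∂v = u + 4v - 5 = 0, so (u, v) = (17/33, 37/33).
The Hessian has h_{uu} = -8, h_{vv} = 4, h_{uv} = 1, giving D = -33 < 0, so the point is a saddle point.
h(17/33, 37/33) = -1/33.

-1/33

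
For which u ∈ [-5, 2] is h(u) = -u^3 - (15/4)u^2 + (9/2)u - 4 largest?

The derivative is -3u^2 - (15/2)u + 9/2, which vanishes at u = -3 and u = 1/2.
Compare values at every candidate in [-5, 2]: h(-5) = 19/4; h(-3) = -97/4; h(1/2) = -45/16; h(2) = -18.
So the maximum is h(-5) = 19/4.

-5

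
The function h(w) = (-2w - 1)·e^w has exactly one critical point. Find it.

-3/2

Differentiating with the product rule gives h'(w) = (-2w - 3)·e^w. Since e^w > 0, the only critical point is w = -3/2.
h''(-3/2) has the same sign as -2 < 0, so this is a local maximum.
h(-3/2) = (2)·e^(-3/2) ≈ 0.4463.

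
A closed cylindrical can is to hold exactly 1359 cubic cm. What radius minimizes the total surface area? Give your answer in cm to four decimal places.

6.0027

With radius r and height h, πr²h = 1359 so h = 1359/(πr²), and S(r) = 2πr² + 2πrh = 2πr² + 2·1359/r.
S'(r) = 4πr − 2·1359/r² = 0 ⇒ r³ = 1359/(2π), so r ≈ 6.0027 and h = 2r ≈ 12.0054.
S''(r) = 4π + 4·1359/r³ > 0, so this is the minimum; S ≈ 679.1945.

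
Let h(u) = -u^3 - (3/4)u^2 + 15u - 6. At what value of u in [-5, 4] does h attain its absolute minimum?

The derivative is -3u^2 - (3/2)u + 15, which vanishes at u = -5/2 and u = 2.
Evaluating at the critical points and endpoints: h(-5) = 101/4; h(-5/2) = -521/16; h(2) = 13; h(4) = -22.
So the minimum is h(-5/2) = -521/16.

-5/2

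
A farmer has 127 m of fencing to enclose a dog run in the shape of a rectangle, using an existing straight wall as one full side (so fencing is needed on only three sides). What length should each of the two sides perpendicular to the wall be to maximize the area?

Let the sides perpendicular to the wall have length x and the parallel side y, so 2x + y = 127 and the area is A = xy = x(127 − 2x).
A'(x) = 127 − 4x = 0 gives x = 127/4, and A''(x) = −4 < 0 confirms a maximum.
Then y = 127 − 2·127/4 = 127/2 and A = 16129/8.

127/4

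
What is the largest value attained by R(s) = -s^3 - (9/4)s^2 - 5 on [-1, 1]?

-5

R'(s) = -3s^2 - (9/2)s, whose only zero in [-1, 1] is s = 0.
Compare values at every candidate in [-1, 1]: R(-1) = -25/4,  R(0) = -5,  R(1) = -33/4.
The maximum over the interval is -5, attained at s = 0.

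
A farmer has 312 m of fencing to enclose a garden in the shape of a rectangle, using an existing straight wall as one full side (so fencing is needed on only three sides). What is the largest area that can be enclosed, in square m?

Let the sides perpendicular to the wall have length x and the parallel side y, so 2x + y = 312 and the area is A = xy = x(312 − 2x).
A'(x) = 312 − 4x = 0 gives x = 78, and A''(x) = −4 < 0 confirms a maximum.
Then y = 312 − 2·78 = 156 and A = 12168.

12168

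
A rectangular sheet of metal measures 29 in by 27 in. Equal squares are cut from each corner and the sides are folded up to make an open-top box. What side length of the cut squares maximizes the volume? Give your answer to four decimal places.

With cut size x, the volume is V(x) = x(29 − 2x)(27 − 2x) for 0 < x < 13.5.
V'(x) = 12x^2 − 224x + 783. Setting V'(x) = 0 gives x ≈ 4.6577 (the root in (0, 13.5)).
V''(x) = 24x − 224 is negative there, so this is the maximum; V ≈ 1621.4119.

4.6577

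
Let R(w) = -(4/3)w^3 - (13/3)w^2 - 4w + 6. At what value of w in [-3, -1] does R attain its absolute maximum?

The derivative is -4w^2 - (26/3)w - 4, whose only zero in [-3, -1] is w = -3/2.
Compare values at every candidate in [-3, -1]: R(-3) = 15,  R(-3/2) = 27/4,  R(-1) = 7.
Hence the absolute maximum is 15 at w = -3.

-3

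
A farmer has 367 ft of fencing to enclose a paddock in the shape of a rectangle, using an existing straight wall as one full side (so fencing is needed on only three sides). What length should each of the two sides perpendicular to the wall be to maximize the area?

Let the sides perpendicular to the wall have length x and the parallel side y, so 2x + y = 367 and the area is A = xy = x(367 − 2x).
A'(x) = 367 − 4x = 0 gives x = 367/4, and A''(x) = −4 < 0 confirms a maximum.
Then y = 367 − 2·367/4 = 367/2 and A = 134689/8.

367/4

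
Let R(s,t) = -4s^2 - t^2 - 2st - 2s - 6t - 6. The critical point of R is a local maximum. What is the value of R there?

∂R/∂s = -8s - 2t - 2 = 0 and ∂R/∂t = -2s - 2t - 6 = 0, so (s, t) = (2/3, -11/3).
The Hessian has R_{ss} = -8, R_{tt} = -2, R_{st} = -2, giving D = 12 > 0 with R_{ss} < 0, so the point is a local maximum.
R(2/3, -11/3) = 13/3.

13/3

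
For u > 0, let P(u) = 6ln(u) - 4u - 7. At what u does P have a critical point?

P'(u) = 6/u − 4 = 0 gives u = 3/2.
P''(u) = -6/u², which is negative for u > 0, so this is a local maximum.
P(3/2) = 6·ln(3/2) - 6 - 7 ≈ -10.5672.

3/2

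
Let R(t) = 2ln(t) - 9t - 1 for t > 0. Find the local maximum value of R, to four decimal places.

R'(t) = 2/t − 9 = 0 gives t = 2/9.
R''(t) = -2/t², which is negative for t > 0, so this is a local maximum.
R(2/9) = 2·ln(2/9) - 2 - 1 ≈ -6.0082.

-6.0082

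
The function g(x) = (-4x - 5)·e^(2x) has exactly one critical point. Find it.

g'(x) = (-4)·e^(2x) + (-4x - 5)·2·e^(2x) = (-8x - 14)·e^(2x). Since e^(2x) > 0, the only critical point is x = -7/4.
g''(-7/4) has the same sign as -8 < 0, so this is a local maximum.
g(-7/4) = (2)·e^(-7/2) ≈ 0.0604.

-7/4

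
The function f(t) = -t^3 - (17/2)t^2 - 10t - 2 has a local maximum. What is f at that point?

32/27

Critical points: f'(t) = -3t^2 - 17t - 10 vanishes at t = -5, -2/3.
f''(t) = -6t - 17. f''(-5) = 13 > 0 ⇒ local minimum; f''(-2/3) = -13 < 0 ⇒ local maximum.
The local maximum is f(-2/3) = 32/27.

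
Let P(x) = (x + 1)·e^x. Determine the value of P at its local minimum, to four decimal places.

-0.1353

By the product rule, P'(x) = (x + 2)·e^x. Since e^x > 0, the only critical point is x = -2.
P''(-2) has the same sign as 1 > 0, so this is a local minimum.
P(-2) = (-1)·e^(-2) ≈ -0.1353.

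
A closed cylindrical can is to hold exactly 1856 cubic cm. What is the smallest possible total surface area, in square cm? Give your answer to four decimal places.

With radius r and height h, πr²h = 1856 so h = 1856/(πr²), and S(r) = 2πr² + 2πrh = 2πr² + 2·1856/r.
S'(r) = 4πr − 2·1856/r² = 0 ⇒ r³ = 1856/(2π), so r ≈ 6.6599 and h = 2r ≈ 13.3197.
S''(r) = 4π + 4·1856/r³ > 0, so this is the minimum; S ≈ 836.0518.

836.0518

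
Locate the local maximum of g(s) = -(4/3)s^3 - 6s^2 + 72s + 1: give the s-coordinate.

g'(s) = -4s^2 - 12s + 72. Setting g'(s) = 0 gives s ∈ {-6, 3}.
g''(s) = -8s - 12. g''(-6) = 36 > 0 ⇒ local minimum; g''(3) = -36 < 0 ⇒ local maximum.
The local maximum is g(3) = 127.

3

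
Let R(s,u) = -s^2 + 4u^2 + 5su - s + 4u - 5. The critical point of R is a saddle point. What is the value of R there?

∂R/∂s = -2s + 5u - 1 = 0 and ∂R/∂u = 5s + 8u + 4 = 0, so (s, u) = (-28/41, -3/41).
The Hessian has R_{ss} = -2, R_{uu} = 8, R_{su} = 5, giving D = -41 < 0, so the point is a saddle point.
R(-28/41, -3/41) = -197/41.

-197/41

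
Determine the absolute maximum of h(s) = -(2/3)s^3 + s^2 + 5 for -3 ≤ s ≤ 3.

h'(s) = -2s^2 + 2s, which vanishes at s = 0 and s = 1.
Evaluating at the critical points and endpoints: h(-3) = 32, h(0) = 5, h(1) = 16/3, h(3) = -4.
Hence the absolute maximum is 32 at s = -3.

32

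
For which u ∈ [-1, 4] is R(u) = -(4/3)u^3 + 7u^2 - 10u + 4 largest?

The derivative is -4u^2 + 14u - 10, which vanishes at u = 1 and u = 5/2.
Candidates: R(-1) = 67/3,  R(1) = -1/3,  R(5/2) = 23/12,  R(4) = -28/3.
Hence the absolute maximum is 67/3 at u = -1.

-1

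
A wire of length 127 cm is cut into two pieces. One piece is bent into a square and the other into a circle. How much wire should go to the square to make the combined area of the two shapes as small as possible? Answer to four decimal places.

Let x be the length used for the square. Square side x/4; circle radius (127−x)/(2π).
A(x) = (x/4)² + π·((127−x)/(2π))² = x²/16 + (127−x)²/(4π) for 0 ≤ x ≤ 127. A'(x) = x/8 − (127−x)/(2π) = 0 gives x = 4·127/(π+4) ≈ 71.1326.
A'' = 1/8 + 1/(2π) > 0, so this gives the minimum combined area; x ≈ 71.1326 cm to the square.

71.1326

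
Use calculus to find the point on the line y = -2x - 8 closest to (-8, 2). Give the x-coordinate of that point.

-28/5

Minimize D(x)^2 = (x + 8)^2 + (-2x - 10)^2.
d/dx[D^2] = 2(x + 8) + 2·(-2)·(-2x - 10) = 0 ⇒ x = -28/5.
Then y = 16/5 and the distance is √(36/5) ≈ 2.6833.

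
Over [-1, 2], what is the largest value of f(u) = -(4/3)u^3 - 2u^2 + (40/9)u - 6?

-350/81

The derivative is -4u^2 - 4u + 40/9, whose only zero in [-1, 2] is u = 2/3.
Compare values at every candidate in [-1, 2]: f(-1) = -100/9,  f(2/3) = -350/81,  f(2) = -142/9.
So the maximum is f(2/3) = -350/81.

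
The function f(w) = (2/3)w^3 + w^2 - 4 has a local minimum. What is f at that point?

f'(w) = 2w^2 + 2w = 0 at w = -1, 0.
f''(w) = 4w + 2. f''(-1) = -2 < 0 ⇒ local maximum; f''(0) = 2 > 0 ⇒ local minimum.
Thus f has its local minimum at w = 0, with value -4.

-4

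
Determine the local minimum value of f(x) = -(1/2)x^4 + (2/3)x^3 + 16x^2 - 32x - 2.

-107/6

f'(x) = -2x^3 + 2x^2 + 32x - 32 = 0 at x = -4, 1, 4.
Second-derivative test with f''(x) = -6x^2 + 4x + 32: f''(-4) = -80 < 0 ⇒ local maximum; f''(1) = 30 > 0 ⇒ local minimum; f''(4) = -48 < 0 ⇒ local maximum.
The local minimum is f(1) = -107/6.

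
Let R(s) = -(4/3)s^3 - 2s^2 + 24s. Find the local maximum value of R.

Critical points: R'(s) = -4s^2 - 4s + 24 vanishes at s = -3, 2.
Second-derivative test with R''(s) = -8s - 4: R''(-3) = 20 > 0 ⇒ local minimum; R''(2) = -20 < 0 ⇒ local maximum.
So the local maximum value is R(2) = 88/3.

88/3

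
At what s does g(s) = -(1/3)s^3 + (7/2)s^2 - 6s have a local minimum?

1

g'(s) = -s^2 + 7s - 6 = 0 at s = 1, 6.
g''(s) = -2s + 7. g''(1) = 5 > 0 ⇒ local minimum; g''(6) = -5 < 0 ⇒ local maximum.
The local minimum is g(1) = -17/6.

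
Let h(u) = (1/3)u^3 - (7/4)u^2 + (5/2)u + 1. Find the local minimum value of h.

73/48

h'(u) = u^2 - (7/2)u + 5/2. Setting h'(u) = 0 gives u ∈ {1, 5/2}.
h''(u) = 2u - 7/2. h''(1) = -3/2 < 0 ⇒ local maximum; h''(5/2) = 3/2 > 0 ⇒ local minimum.
Thus h has its local minimum at u = 5/2, with value 73/48.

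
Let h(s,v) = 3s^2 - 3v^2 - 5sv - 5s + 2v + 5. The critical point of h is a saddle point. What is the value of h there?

∂h/∂s = 6s - 5v - 5 = 0 and ∂h/∂v = -5s - 6v + 2 = 0, so (s, v) = (40/61, -13/61).
The Hessian has h_{ss} = 6, h_{vv} = -6, h_{sv} = -5, giving D = -61 < 0, so the point is a saddle point.
h(40/61, -13/61) = 192/61.

192/61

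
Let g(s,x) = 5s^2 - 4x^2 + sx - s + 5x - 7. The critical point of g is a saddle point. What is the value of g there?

∂g/∂s = 10s + x - 1 = 0 and ∂g/∂x = s - 8x + 5 = 0, so (s, x) = (1/27, 17/27).
The Hessian has g_{ss} = 10, g_{xx} = -8, g_{sx} = 1, giving D = -81 < 0, so the point is a saddle point.
g(1/27, 17/27) = -49/9.

-49/9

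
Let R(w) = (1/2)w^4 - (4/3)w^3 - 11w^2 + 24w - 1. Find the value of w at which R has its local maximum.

Critical points: R'(w) = 2w^3 - 4w^2 - 22w + 24 vanishes at w = -3, 1, 4.
Second-derivative test with R''(w) = 6w^2 - 8w - 22: R''(-3) = 56 > 0 ⇒ local minimum; R''(1) = -24 < 0 ⇒ local maximum; R''(4) = 42 > 0 ⇒ local minimum.
So the local maximum value is R(1) = 67/6.

1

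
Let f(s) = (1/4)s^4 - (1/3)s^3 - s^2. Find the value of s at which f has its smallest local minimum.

f'(s) = s^3 - s^2 - 2s. Setting f'(s) = 0 gives s ∈ {-1, 0, 2}.
Second-derivative test with f''(s) = 3s^2 - 2s - 2: f''(-1) = 3 > 0 ⇒ local minimum; f''(0) = -2 < 0 ⇒ local maximum; f''(2) = 6 > 0 ⇒ local minimum.
Thus f has its smallest local minimum at s = 2, with value -8/3.

2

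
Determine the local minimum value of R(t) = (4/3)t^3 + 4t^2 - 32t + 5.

R'(t) = 4t^2 + 8t - 32. Setting R'(t) = 0 gives t ∈ {-4, 2}.
Second-derivative test with R''(t) = 8t + 8: R''(-4) = -24 < 0 ⇒ local maximum; R''(2) = 24 > 0 ⇒ local minimum.
The local minimum is R(2) = -97/3.

-97/3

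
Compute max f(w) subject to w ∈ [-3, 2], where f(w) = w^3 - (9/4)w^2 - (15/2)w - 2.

9/4

The derivative is 3w^2 - (9/2)w - 15/2, whose only zero in [-3, 2] is w = -1.
Candidates: f(-3) = -107/4; f(-1) = 9/4; f(2) = -18.
So the maximum is f(-1) = 9/4.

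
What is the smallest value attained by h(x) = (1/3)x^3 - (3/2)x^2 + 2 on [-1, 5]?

h'(x) = x^2 - 3x, which vanishes at x = 0 and x = 3.
Evaluating at the critical points and endpoints: h(-1) = 1/6, h(0) = 2, h(3) = -5/2, h(5) = 37/6.
So the minimum is h(3) = -5/2.

-5/2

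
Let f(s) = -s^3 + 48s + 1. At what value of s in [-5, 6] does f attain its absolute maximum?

The derivative is -3s^2 + 48, which vanishes at s = -4 and s = 4.
Evaluating at the critical points and endpoints: f(-5) = -114; f(-4) = -127; f(4) = 129; f(6) = 73.
The maximum over the interval is 129, attained at s = 4.

4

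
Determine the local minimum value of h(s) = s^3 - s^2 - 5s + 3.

-94/27

h'(s) = 3s^2 - 2s - 5 = 0 at s = -1, 5/3.
h''(s) = 6s - 2. h''(-1) = -8 < 0 ⇒ local maximum; h''(5/3) = 8 > 0 ⇒ local minimum.
So the local minimum value is h(5/3) = -94/27.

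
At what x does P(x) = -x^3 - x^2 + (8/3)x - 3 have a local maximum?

P'(x) = -3x^2 - 2x + 8/3 = 0 at x = -4/3, 2/3.
Since P''(x) = -6x - 2, we get P''(-4/3) = 6 > 0 ⇒ local minimum; P''(2/3) = -6 < 0 ⇒ local maximum.
Thus P has its local maximum at x = 2/3, with value -53/27.

2/3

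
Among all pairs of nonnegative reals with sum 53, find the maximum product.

With x + y = 53, the product is P(x) = x(53 − x).
P'(x) = 53 − 2x = 0 gives x = 53/2; P'' = −2 < 0, so this is the maximum.
P = 53/2·53/2 = 2809/4.

2809/4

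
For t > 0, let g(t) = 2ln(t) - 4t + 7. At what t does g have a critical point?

g'(t) = 2/t − 4 = 0 gives t = 1/2.
g''(t) = -2/t², which is negative for t > 0, so this is a local maximum.
g(1/2) = 2·ln(1/2) - 2 + 7 ≈ 3.6137.

1/2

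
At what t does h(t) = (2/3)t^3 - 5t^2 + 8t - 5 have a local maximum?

h'(t) = 2t^2 - 10t + 8 = 0 at t = 1, 4.
h''(t) = 4t - 10. h''(1) = -6 < 0 ⇒ local maximum; h''(4) = 6 > 0 ⇒ local minimum.
Thus h has its local maximum at t = 1, with value -4/3.

1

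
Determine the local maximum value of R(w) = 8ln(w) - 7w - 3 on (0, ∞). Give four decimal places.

R'(w) = 8/w − 7 = 0 gives w = 8/7.
R''(w) = -8/w², which is negative for w > 0, so this is a local maximum.
R(8/7) = 8·ln(8/7) - 8 - 3 ≈ -9.9317.

-9.9317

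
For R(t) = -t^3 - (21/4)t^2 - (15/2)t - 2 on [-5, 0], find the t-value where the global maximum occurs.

-5

The derivative is -3t^2 - (21/2)t - 15/2, which vanishes at t = -5/2 and t = -1.
Compare values at every candidate in [-5, 0]: R(-5) = 117/4; R(-5/2) = -7/16; R(-1) = 5/4; R(0) = -2.
So the maximum is R(-5) = 117/4.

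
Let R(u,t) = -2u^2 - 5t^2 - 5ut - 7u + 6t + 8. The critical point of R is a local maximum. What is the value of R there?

∂R/∂u = -4u - 5t - 7 = 0 and ∂R/∂t = -5u - 10t + 6 = 0, so (u, t) = (-20/3, 59/15).
The Hessian has R_{uu} = -4, R_{tt} = -10, R_{ut} = -5, giving D = 15 > 0 with R_{uu} < 0, so the point is a local maximum.
R(-20/3, 59/15) = 647/15.

647/15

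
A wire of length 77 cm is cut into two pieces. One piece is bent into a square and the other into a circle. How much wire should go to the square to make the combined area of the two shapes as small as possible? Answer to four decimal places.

43.1276

Let x be the length used for the square. Square side x/4; circle radius (77−x)/(2π).
A(x) = (x/4)² + π·((77−x)/(2π))² = x²/16 + (77−x)²/(4π) for 0 ≤ x ≤ 77. A'(x) = x/8 − (77−x)/(2π) = 0 gives x = 4·77/(π+4) ≈ 43.1276.
A'' = 1/8 + 1/(2π) > 0, so this gives the minimum combined area; x ≈ 43.1276 cm to the square.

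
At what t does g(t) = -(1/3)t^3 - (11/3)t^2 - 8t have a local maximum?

-4/3

Critical points: g'(t) = -t^2 - (22/3)t - 8 vanishes at t = -6, -4/3.
Second-derivative test with g''(t) = -2t - 22/3: g''(-6) = 14/3 > 0 ⇒ local minimum; g''(-4/3) = -14/3 < 0 ⇒ local maximum.
Thus g has its local maximum at t = -4/3, with value 400/81.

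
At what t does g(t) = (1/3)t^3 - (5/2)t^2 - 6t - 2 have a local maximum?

Critical points: g'(t) = t^2 - 5t - 6 vanishes at t = -1, 6.
Since g''(t) = 2t - 5, we get g''(-1) = -7 < 0 ⇒ local maximum; g''(6) = 7 > 0 ⇒ local minimum.
So the local maximum value is g(-1) = 7/6.

-1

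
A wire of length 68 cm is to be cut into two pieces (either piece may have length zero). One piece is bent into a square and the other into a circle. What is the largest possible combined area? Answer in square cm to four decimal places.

367.9662

Let x be the length used for the square. Square side x/4; circle radius (68−x)/(2π).
A(x) = (x/4)² + π·((68−x)/(2π))² = x²/16 + (68−x)²/(4π) for 0 ≤ x ≤ 68. A'(x) = x/8 − (68−x)/(2π) = 0 gives x = 4·68/(π+4) ≈ 38.0867.
A'' > 0, so the interior critical point is a minimum; the maximum is at an endpoint. A(0) = 367.9662 and A(68) = 289.0000, so the largest area is 367.9662.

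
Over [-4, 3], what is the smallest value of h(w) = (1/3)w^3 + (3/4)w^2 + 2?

Differentiating, h'(w) = w^2 + (3/2)w; which vanishes at w = -3/2 and w = 0.
Compare values at every candidate in [-4, 3]: h(-4) = -22/3,  h(-3/2) = 41/16,  h(0) = 2,  h(3) = 71/4.
Hence the absolute minimum is -22/3 at w = -4.

-22/3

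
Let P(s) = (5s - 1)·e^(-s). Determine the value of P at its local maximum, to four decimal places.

1.5060

By the product rule, P'(s) = (-5s + 6)·e^(-s). Since e^(-s) > 0, the only critical point is s = 6/5.
P''(6/5) has the same sign as -5 < 0, so this is a local maximum.
P(6/5) = (5)·e^(-6/5) ≈ 1.5060.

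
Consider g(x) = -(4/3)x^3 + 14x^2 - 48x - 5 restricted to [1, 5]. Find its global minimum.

g'(x) = -4x^2 + 28x - 48, which vanishes at x = 3 and x = 4.
Evaluating at the critical points and endpoints: g(1) = -121/3,  g(3) = -59,  g(4) = -175/3,  g(5) = -185/3.
The minimum over the interval is -185/3, attained at x = 5.

-185/3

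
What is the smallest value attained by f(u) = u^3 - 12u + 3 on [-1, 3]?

-13

Differentiating, f'(u) = 3u^2 - 12; whose only zero in [-1, 3] is u = 2.
Candidates: f(-1) = 14; f(2) = -13; f(3) = -6.
Hence the absolute minimum is -13 at u = 2.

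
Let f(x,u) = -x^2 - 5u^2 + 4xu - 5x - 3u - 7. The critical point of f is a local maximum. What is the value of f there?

∂f/∂x = -2x + 4u - 5 = 0 and ∂f/∂u = 4x - 10u - 3 = 0, so (x, u) = (-31/2, -13/2).
The Hessian has f_{xx} = -2, f_{uu} = -10, f_{xu} = 4, giving D = 4 > 0 with f_{xx} < 0, so the point is a local maximum.
f(-31/2, -13/2) = 83/2.

83/2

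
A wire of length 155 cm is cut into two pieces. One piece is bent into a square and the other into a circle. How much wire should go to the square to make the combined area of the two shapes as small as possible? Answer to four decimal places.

Let x be the length used for the square. Square side x/4; circle radius (155−x)/(2π).
A(x) = (x/4)² + π·((155−x)/(2π))² = x²/16 + (155−x)²/(4π) for 0 ≤ x ≤ 155. A'(x) = x/8 − (155−x)/(2π) = 0 gives x = 4·155/(π+4) ≈ 86.8154.
A'' = 1/8 + 1/(2π) > 0, so this gives the minimum combined area; x ≈ 86.8154 cm to the square.

86.8154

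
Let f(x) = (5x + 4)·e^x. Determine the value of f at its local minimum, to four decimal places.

-0.8265

Differentiating with the product rule gives f'(x) = (5x + 9)·e^x. Since e^x > 0, the only critical point is x = -9/5.
f''(-9/5) has the same sign as 5 > 0, so this is a local minimum.
f(-9/5) = (-5)·e^(-9/5) ≈ -0.8265.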